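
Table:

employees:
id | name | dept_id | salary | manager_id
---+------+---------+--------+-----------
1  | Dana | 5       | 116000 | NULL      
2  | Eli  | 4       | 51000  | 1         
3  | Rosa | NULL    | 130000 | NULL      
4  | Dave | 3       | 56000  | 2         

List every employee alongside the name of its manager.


This is a self-join: employees is joined to a second copy of itself, matching each row's manager_id to another row's id. Use LEFT JOIN so rows with manager_id=NULL are kept.
  - employee 1 (Dana): manager_id=NULL -> NULL
  - employee 2 (Eli): manager_id=1 -> Dana
  - employee 3 (Rosa): manager_id=NULL -> NULL
  - employee 4 (Dave): manager_id=2 -> Eli

SQL:
SELECT a.name AS item, b.name AS manager
FROM employees a
LEFT JOIN employees b ON a.manager_id = b.id

Result:
item | manager
-----+--------
Dana | NULL   
Eli  | Dana   
Rosa | NULL   
Dave | Eli    


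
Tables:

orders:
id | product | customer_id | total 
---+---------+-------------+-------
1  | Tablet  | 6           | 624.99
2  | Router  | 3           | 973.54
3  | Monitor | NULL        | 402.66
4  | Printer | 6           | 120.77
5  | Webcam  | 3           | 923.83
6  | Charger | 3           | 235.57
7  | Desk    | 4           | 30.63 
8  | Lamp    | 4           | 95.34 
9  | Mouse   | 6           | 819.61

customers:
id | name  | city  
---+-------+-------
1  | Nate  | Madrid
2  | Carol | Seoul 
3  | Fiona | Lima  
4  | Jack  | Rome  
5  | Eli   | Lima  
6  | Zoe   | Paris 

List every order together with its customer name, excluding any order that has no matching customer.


INNER JOIN keeps only orders rows whose customer_id matches an id in customers. Walk through each order:
  - order 1 (Tablet): customer_id=6 -> matches Zoe
  - order 2 (Router): customer_id=3 -> matches Fiona
  - order 3 (Monitor): customer_id=NULL, no match -> dropped
  - order 4 (Printer): customer_id=6 -> matches Zoe
  - order 5 (Webcam): customer_id=3 -> matches Fiona
  - order 6 (Charger): customer_id=3 -> matches Fiona
  - order 7 (Desk): customer_id=4 -> matches Jack
  - order 8 (Lamp): customer_id=4 -> matches Jack
  - order 9 (Mouse): customer_id=6 -> matches Zoe
So 1 of 9 rows is dropped.

SQL:
SELECT a.product, b.name AS customer
FROM orders a
INNER JOIN customers b ON a.customer_id = b.id

Result:
product | customer
--------+---------
Tablet  | Zoe     
Router  | Fiona   
Printer | Zoe     
Webcam  | Fiona   
Charger | Fiona   
Desk    | Jack    
Lamp    | Jack    
Mouse   | Zoe     


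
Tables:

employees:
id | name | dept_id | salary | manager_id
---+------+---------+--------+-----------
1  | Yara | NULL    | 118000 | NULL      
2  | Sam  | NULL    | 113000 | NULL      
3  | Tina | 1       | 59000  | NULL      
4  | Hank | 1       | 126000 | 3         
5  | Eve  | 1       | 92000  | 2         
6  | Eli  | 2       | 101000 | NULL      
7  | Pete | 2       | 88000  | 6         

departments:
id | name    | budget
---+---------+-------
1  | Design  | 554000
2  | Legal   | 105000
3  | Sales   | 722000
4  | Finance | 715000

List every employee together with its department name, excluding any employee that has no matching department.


INNER JOIN keeps only employees rows whose dept_id matches an id in departments. Walk through each employee:
  - employee 1 (Yara): dept_id=NULL, no match -> dropped
  - employee 2 (Sam): dept_id=NULL, no match -> dropped
  - employee 3 (Tina): dept_id=1 -> matches Design
  - employee 4 (Hank): dept_id=1 -> matches Design
  - employee 5 (Eve): dept_id=1 -> matches Design
  - employee 6 (Eli): dept_id=2 -> matches Legal
  - employee 7 (Pete): dept_id=2 -> matches Legal
So 2 of 7 rows are dropped.

SQL:
SELECT a.name, b.name AS department
FROM employees a
INNER JOIN departments b ON a.dept_id = b.id

Result:
name | department
-----+-----------
Tina | Design    
Hank | Design    
Eve  | Design    
Eli  | Legal     
Pete | Legal     


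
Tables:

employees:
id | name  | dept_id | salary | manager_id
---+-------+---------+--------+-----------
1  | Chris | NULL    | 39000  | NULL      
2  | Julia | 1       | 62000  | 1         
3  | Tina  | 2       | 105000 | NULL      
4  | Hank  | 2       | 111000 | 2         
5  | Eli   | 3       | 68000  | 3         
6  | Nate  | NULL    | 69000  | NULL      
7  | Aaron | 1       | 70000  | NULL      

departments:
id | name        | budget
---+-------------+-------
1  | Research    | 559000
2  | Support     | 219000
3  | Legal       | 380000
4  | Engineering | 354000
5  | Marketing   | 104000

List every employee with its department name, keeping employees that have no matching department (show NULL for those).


LEFT JOIN keeps every row from employees (the left table); where dept_id has no match in departments, the department columns become NULL. Walk through each employee:
  - employee 1 (Chris): dept_id=NULL, no match -> kept with NULL
  - employee 2 (Julia): dept_id=1 -> matches Research
  - employee 3 (Tina): dept_id=2 -> matches Support
  - employee 4 (Hank): dept_id=2 -> matches Support
  - employee 5 (Eli): dept_id=3 -> matches Legal
  - employee 6 (Nate): dept_id=NULL, no match -> kept with NULL
  - employee 7 (Aaron): dept_id=1 -> matches Research
All 7 rows appear; 2 have NULL department.

SQL:
SELECT a.name, b.name AS department
FROM employees a
LEFT JOIN departments b ON a.dept_id = b.id

Result:
name  | department
------+-----------
Chris | NULL      
Julia | Research  
Tina  | Support   
Hank  | Support   
Eli   | Legal     
Nate  | NULL      
Aaron | Research  


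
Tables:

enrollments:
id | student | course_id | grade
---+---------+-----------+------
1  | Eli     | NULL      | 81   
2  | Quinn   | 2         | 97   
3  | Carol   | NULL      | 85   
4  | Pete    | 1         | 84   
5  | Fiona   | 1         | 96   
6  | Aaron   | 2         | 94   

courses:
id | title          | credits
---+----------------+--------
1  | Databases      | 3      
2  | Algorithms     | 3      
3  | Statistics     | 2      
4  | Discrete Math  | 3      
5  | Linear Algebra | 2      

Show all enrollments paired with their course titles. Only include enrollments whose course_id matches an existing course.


INNER JOIN keeps only enrollments rows whose course_id matches an id in courses. Walk through each enrollment:
  - enrollment 1 (Eli): course_id=NULL, no match -> dropped
  - enrollment 2 (Quinn): course_id=2 -> matches Algorithms
  - enrollment 3 (Carol): course_id=NULL, no match -> dropped
  - enrollment 4 (Pete): course_id=1 -> matches Databases
  - enrollment 5 (Fiona): course_id=1 -> matches Databases
  - enrollment 6 (Aaron): course_id=2 -> matches Algorithms
So 2 of 6 rows are dropped.

SQL:
SELECT a.student, b.title AS course
FROM enrollments a
INNER JOIN courses b ON a.course_id = b.id

Result:
student | course    
--------+-----------
Quinn   | Algorithms
Pete    | Databases 
Fiona   | Databases 
Aaron   | Algorithms


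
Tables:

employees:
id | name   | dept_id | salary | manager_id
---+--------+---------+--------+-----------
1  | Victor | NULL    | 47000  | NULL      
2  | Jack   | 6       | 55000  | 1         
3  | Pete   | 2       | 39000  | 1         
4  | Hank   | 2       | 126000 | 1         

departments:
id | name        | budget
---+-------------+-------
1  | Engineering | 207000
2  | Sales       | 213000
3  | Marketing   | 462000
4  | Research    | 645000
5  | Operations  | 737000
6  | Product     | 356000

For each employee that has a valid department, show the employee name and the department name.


INNER JOIN keeps only employees rows whose dept_id matches an id in departments. Walk through each employee:
  - employee 1 (Victor): dept_id=NULL, no match -> dropped
  - employee 2 (Jack): dept_id=6 -> matches Product
  - employee 3 (Pete): dept_id=2 -> matches Sales
  - employee 4 (Hank): dept_id=2 -> matches Sales
So 1 of 4 rows is dropped.

SQL:
SELECT a.name, b.name AS department
FROM employees a
INNER JOIN departments b ON a.dept_id = b.id

Result:
name | department
-----+-----------
Jack | Product   
Pete | Sales     
Hank | Sales     


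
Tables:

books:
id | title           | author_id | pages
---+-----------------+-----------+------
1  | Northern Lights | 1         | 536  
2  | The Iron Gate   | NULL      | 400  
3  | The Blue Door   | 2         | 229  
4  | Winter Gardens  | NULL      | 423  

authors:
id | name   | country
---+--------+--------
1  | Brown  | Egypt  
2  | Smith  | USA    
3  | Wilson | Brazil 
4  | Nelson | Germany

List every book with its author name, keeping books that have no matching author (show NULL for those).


LEFT JOIN keeps every row from books (the left table); where author_id has no match in authors, the author columns become NULL. Walk through each book:
  - book 1 (Northern Lights): author_id=1 -> matches Brown
  - book 2 (The Iron Gate): author_id=NULL, no match -> kept with NULL
  - book 3 (The Blue Door): author_id=2 -> matches Smith
  - book 4 (Winter Gardens): author_id=NULL, no match -> kept with NULL
All 4 rows appear; 2 have NULL author.

SQL:
SELECT a.title, b.name AS author
FROM books a
LEFT JOIN authors b ON a.author_id = b.id

Result:
title           | author
----------------+-------
Northern Lights | Brown 
The Iron Gate   | NULL  
The Blue Door   | Smith 
Winter Gardens  | NULL  


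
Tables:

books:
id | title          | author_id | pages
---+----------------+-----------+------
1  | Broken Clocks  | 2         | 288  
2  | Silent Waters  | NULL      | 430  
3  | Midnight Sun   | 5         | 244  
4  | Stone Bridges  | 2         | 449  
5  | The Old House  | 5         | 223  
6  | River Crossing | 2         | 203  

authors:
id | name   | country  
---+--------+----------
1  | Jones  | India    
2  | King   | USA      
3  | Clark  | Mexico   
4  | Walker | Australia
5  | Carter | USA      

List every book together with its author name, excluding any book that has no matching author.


INNER JOIN keeps only books rows whose author_id matches an id in authors. Walk through each book:
  - book 1 (Broken Clocks): author_id=2 -> matches King
  - book 2 (Silent Waters): author_id=NULL, no match -> dropped
  - book 3 (Midnight Sun): author_id=5 -> matches Carter
  - book 4 (Stone Bridges): author_id=2 -> matches King
  - book 5 (The Old House): author_id=5 -> matches Carter
  - book 6 (River Crossing): author_id=2 -> matches King
So 1 of 6 rows is dropped.

SQL:
SELECT a.title, b.name AS author
FROM books a
INNER JOIN authors b ON a.author_id = b.id

Result:
title          | author
---------------+-------
Broken Clocks  | King  
Midnight Sun   | Carter
Stone Bridges  | King  
The Old House  | Carter
River Crossing | King  


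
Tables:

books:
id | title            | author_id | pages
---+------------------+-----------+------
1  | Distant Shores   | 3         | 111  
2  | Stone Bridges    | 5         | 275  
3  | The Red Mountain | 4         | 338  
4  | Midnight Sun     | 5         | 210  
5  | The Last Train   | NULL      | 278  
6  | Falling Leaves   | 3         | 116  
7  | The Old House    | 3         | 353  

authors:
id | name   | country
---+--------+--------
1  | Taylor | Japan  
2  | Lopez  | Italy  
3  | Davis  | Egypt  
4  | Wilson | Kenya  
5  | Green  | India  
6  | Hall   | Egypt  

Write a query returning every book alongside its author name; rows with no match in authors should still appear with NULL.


LEFT JOIN keeps every row from books (the left table); where author_id has no match in authors, the author columns become NULL. Walk through each book:
  - book 1 (Distant Shores): author_id=3 -> matches Davis
  - book 2 (Stone Bridges): author_id=5 -> matches Green
  - book 3 (The Red Mountain): author_id=4 -> matches Wilson
  - book 4 (Midnight Sun): author_id=5 -> matches Green
  - book 5 (The Last Train): author_id=NULL, no match -> kept with NULL
  - book 6 (Falling Leaves): author_id=3 -> matches Davis
  - book 7 (The Old House): author_id=3 -> matches Davis
All 7 rows appear; 1 has NULL author.

SQL:
SELECT a.title, b.name AS author
FROM books a
LEFT JOIN authors b ON a.author_id = b.id

Result:
title            | author
-----------------+-------
Distant Shores   | Davis 
Stone Bridges    | Green 
The Red Mountain | Wilson
Midnight Sun     | Green 
The Last Train   | NULL  
Falling Leaves   | Davis 
The Old House    | Davis 


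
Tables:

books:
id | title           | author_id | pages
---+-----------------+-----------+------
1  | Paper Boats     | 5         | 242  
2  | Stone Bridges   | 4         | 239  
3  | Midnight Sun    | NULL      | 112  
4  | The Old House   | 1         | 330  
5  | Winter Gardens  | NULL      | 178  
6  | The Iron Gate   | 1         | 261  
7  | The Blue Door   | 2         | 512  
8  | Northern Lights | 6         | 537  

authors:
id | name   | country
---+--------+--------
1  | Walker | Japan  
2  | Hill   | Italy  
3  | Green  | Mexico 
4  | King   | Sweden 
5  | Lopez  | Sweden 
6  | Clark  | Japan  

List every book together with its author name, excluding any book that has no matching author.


INNER JOIN keeps only books rows whose author_id matches an id in authors. Walk through each book:
  - book 1 (Paper Boats): author_id=5 -> matches Lopez
  - book 2 (Stone Bridges): author_id=4 -> matches King
  - book 3 (Midnight Sun): author_id=NULL, no match -> dropped
  - book 4 (The Old House): author_id=1 -> matches Walker
  - book 5 (Winter Gardens): author_id=NULL, no match -> dropped
  - book 6 (The Iron Gate): author_id=1 -> matches Walker
  - book 7 (The Blue Door): author_id=2 -> matches Hill
  - book 8 (Northern Lights): author_id=6 -> matches Clark
So 2 of 8 rows are dropped.

SQL:
SELECT a.title, b.name AS author
FROM books a
INNER JOIN authors b ON a.author_id = b.id

Result:
title           | author
----------------+-------
Paper Boats     | Lopez 
Stone Bridges   | King  
The Old House   | Walker
The Iron Gate   | Walker
The Blue Door   | Hill  
Northern Lights | Clark 


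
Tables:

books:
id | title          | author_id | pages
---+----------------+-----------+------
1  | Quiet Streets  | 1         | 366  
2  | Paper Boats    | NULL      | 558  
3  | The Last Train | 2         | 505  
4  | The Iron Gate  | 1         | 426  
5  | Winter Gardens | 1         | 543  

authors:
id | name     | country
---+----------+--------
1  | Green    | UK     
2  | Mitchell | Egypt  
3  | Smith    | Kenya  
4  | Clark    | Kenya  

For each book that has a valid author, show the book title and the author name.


INNER JOIN keeps only books rows whose author_id matches an id in authors. Walk through each book:
  - book 1 (Quiet Streets): author_id=1 -> matches Green
  - book 2 (Paper Boats): author_id=NULL, no match -> dropped
  - book 3 (The Last Train): author_id=2 -> matches Mitchell
  - book 4 (The Iron Gate): author_id=1 -> matches Green
  - book 5 (Winter Gardens): author_id=1 -> matches Green
So 1 of 5 rows is dropped.

SQL:
SELECT a.title, b.name AS author
FROM books a
INNER JOIN authors b ON a.author_id = b.id

Result:
title          | author  
---------------+---------
Quiet Streets  | Green   
The Last Train | Mitchell
The Iron Gate  | Green   
Winter Gardens | Green   


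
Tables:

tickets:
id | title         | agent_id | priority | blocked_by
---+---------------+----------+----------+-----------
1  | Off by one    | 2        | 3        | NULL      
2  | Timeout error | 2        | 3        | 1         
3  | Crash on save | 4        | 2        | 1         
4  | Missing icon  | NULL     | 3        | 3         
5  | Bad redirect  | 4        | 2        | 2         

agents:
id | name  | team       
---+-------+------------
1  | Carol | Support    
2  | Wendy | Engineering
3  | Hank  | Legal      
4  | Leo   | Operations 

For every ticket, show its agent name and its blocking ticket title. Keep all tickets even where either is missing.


Two LEFT JOINs from the same base table tickets: one to agents via agent_id, one to tickets itself via blocked_by. Both are LEFT so every ticket is preserved.
Match against agents:
  - ticket 1 (Off by one): agent_id=2 -> matches Wendy
  - ticket 2 (Timeout error): agent_id=2 -> matches Wendy
  - ticket 3 (Crash on save): agent_id=4 -> matches Leo
  - ticket 4 (Missing icon): agent_id=NULL, no match -> kept with NULL
  - ticket 5 (Bad redirect): agent_id=4 -> matches Leo
Match against tickets (self):
  - ticket 1 (Off by one): blocked_by=NULL -> NULL
  - ticket 2 (Timeout error): blocked_by=1 -> Off by one
  - ticket 3 (Crash on save): blocked_by=1 -> Off by one
  - ticket 4 (Missing icon): blocked_by=3 -> Crash on save
  - ticket 5 (Bad redirect): blocked_by=2 -> Timeout error

SQL:
SELECT a.title, b.name AS agent, c.title AS blocked_by
FROM tickets a
LEFT JOIN agents b ON a.agent_id = b.id
LEFT JOIN tickets c ON a.blocked_by = c.id

Result:
title         | agent | blocked_by   
--------------+-------+--------------
Off by one    | Wendy | NULL         
Timeout error | Wendy | Off by one   
Crash on save | Leo   | Off by one   
Missing icon  | NULL  | Crash on save
Bad redirect  | Leo   | Timeout error


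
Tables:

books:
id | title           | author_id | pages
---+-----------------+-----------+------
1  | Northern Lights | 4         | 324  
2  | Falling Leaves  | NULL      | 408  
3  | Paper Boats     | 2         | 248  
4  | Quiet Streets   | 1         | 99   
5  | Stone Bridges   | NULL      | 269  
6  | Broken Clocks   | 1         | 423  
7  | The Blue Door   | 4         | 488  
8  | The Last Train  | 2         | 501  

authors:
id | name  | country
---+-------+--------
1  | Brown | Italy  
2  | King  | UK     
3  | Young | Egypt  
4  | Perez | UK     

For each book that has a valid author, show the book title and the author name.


INNER JOIN keeps only books rows whose author_id matches an id in authors. Walk through each book:
  - book 1 (Northern Lights): author_id=4 -> matches Perez
  - book 2 (Falling Leaves): author_id=NULL, no match -> dropped
  - book 3 (Paper Boats): author_id=2 -> matches King
  - book 4 (Quiet Streets): author_id=1 -> matches Brown
  - book 5 (Stone Bridges): author_id=NULL, no match -> dropped
  - book 6 (Broken Clocks): author_id=1 -> matches Brown
  - book 7 (The Blue Door): author_id=4 -> matches Perez
  - book 8 (The Last Train): author_id=2 -> matches King
So 2 of 8 rows are dropped.

SQL:
SELECT a.title, b.name AS author
FROM books a
INNER JOIN authors b ON a.author_id = b.id

Result:
title           | author
----------------+-------
Northern Lights | Perez 
Paper Boats     | King  
Quiet Streets   | Brown 
Broken Clocks   | Brown 
The Blue Door   | Perez 
The Last Train  | King  


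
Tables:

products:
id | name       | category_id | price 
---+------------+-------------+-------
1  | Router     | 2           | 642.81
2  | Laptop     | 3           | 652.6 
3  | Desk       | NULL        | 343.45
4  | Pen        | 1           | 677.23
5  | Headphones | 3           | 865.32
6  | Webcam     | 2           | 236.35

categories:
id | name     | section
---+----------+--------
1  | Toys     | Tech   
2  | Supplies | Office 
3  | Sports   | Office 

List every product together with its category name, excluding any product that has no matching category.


INNER JOIN keeps only products rows whose category_id matches an id in categories. Walk through each product:
  - product 1 (Router): category_id=2 -> matches Supplies
  - product 2 (Laptop): category_id=3 -> matches Sports
  - product 3 (Desk): category_id=NULL, no match -> dropped
  - product 4 (Pen): category_id=1 -> matches Toys
  - product 5 (Headphones): category_id=3 -> matches Sports
  - product 6 (Webcam): category_id=2 -> matches Supplies
So 1 of 6 rows is dropped.

SQL:
SELECT a.name, b.name AS category
FROM products a
INNER JOIN categories b ON a.category_id = b.id

Result:
name       | category
-----------+---------
Router     | Supplies
Laptop     | Sports  
Pen        | Toys    
Headphones | Sports  
Webcam     | Supplies


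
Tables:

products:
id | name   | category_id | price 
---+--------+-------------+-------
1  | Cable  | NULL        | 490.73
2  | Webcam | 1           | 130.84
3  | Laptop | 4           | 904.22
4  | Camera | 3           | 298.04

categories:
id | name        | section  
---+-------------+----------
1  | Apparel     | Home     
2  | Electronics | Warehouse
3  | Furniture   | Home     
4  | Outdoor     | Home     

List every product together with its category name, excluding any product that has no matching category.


INNER JOIN keeps only products rows whose category_id matches an id in categories. Walk through each product:
  - product 1 (Cable): category_id=NULL, no match -> dropped
  - product 2 (Webcam): category_id=1 -> matches Apparel
  - product 3 (Laptop): category_id=4 -> matches Outdoor
  - product 4 (Camera): category_id=3 -> matches Furniture
So 1 of 4 rows is dropped.

SQL:
SELECT a.name, b.name AS category
FROM products a
INNER JOIN categories b ON a.category_id = b.id

Result:
name   | category 
-------+----------
Webcam | Apparel  
Laptop | Outdoor  
Camera | Furniture


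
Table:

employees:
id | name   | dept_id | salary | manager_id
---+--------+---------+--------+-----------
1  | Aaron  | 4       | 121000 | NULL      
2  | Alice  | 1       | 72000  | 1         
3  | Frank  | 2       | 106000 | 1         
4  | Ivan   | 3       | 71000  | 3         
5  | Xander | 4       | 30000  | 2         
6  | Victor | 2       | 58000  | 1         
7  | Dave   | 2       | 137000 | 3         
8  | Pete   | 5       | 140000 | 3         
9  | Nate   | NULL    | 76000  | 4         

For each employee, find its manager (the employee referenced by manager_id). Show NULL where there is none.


This is a self-join: employees is joined to a second copy of itself, matching each row's manager_id to another row's id. Use LEFT JOIN so rows with manager_id=NULL are kept.
  - employee 1 (Aaron): manager_id=NULL -> NULL
  - employee 2 (Alice): manager_id=1 -> Aaron
  - employee 3 (Frank): manager_id=1 -> Aaron
  - employee 4 (Ivan): manager_id=3 -> Frank
  - employee 5 (Xander): manager_id=2 -> Alice
  - employee 6 (Victor): manager_id=1 -> Aaron
  - employee 7 (Dave): manager_id=3 -> Frank
  - employee 8 (Pete): manager_id=3 -> Frank
  - employee 9 (Nate): manager_id=4 -> Ivan

SQL:
SELECT a.name AS item, b.name AS manager
FROM employees a
LEFT JOIN employees b ON a.manager_id = b.id

Result:
item   | manager
-------+--------
Aaron  | NULL   
Alice  | Aaron  
Frank  | Aaron  
Ivan   | Frank  
Xander | Alice  
Victor | Aaron  
Dave   | Frank  
Pete   | Frank  
Nate   | Ivan   


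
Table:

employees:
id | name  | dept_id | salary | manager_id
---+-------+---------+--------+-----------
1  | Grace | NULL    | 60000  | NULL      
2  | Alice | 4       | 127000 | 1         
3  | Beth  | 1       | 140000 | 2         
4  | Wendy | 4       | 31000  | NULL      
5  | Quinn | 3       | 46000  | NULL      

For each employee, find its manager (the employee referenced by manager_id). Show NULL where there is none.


This is a self-join: employees is joined to a second copy of itself, matching each row's manager_id to another row's id. Use LEFT JOIN so rows with manager_id=NULL are kept.
  - employee 1 (Grace): manager_id=NULL -> NULL
  - employee 2 (Alice): manager_id=1 -> Grace
  - employee 3 (Beth): manager_id=2 -> Alice
  - employee 4 (Wendy): manager_id=NULL -> NULL
  - employee 5 (Quinn): manager_id=NULL -> NULL

SQL:
SELECT a.name AS item, b.name AS manager
FROM employees a
LEFT JOIN employees b ON a.manager_id = b.id

Result:
item  | manager
------+--------
Grace | NULL   
Alice | Grace  
Beth  | Alice  
Wendy | NULL   
Quinn | NULL   


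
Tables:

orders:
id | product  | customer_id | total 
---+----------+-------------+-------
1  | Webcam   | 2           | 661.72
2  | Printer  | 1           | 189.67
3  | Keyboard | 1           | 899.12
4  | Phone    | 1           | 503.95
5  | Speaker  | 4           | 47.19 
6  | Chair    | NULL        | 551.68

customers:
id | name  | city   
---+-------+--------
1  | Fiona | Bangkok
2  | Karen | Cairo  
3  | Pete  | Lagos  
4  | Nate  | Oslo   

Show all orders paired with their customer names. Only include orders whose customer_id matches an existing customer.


INNER JOIN keeps only orders rows whose customer_id matches an id in customers. Walk through each order:
  - order 1 (Webcam): customer_id=2 -> matches Karen
  - order 2 (Printer): customer_id=1 -> matches Fiona
  - order 3 (Keyboard): customer_id=1 -> matches Fiona
  - order 4 (Phone): customer_id=1 -> matches Fiona
  - order 5 (Speaker): customer_id=4 -> matches Nate
  - order 6 (Chair): customer_id=NULL, no match -> dropped
So 1 of 6 rows is dropped.

SQL:
SELECT a.product, b.name AS customer
FROM orders a
INNER JOIN customers b ON a.customer_id = b.id

Result:
product  | customer
---------+---------
Webcam   | Karen   
Printer  | Fiona   
Keyboard | Fiona   
Phone    | Fiona   
Speaker  | Nate    


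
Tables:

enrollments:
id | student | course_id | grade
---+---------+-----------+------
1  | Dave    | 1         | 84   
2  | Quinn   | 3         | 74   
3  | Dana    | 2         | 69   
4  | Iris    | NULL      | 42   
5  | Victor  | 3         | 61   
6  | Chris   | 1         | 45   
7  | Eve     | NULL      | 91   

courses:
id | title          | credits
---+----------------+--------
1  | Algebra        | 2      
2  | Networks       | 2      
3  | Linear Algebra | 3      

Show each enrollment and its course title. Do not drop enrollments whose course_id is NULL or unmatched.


LEFT JOIN keeps every row from enrollments (the left table); where course_id has no match in courses, the course columns become NULL. Walk through each enrollment:
  - enrollment 1 (Dave): course_id=1 -> matches Algebra
  - enrollment 2 (Quinn): course_id=3 -> matches Linear Algebra
  - enrollment 3 (Dana): course_id=2 -> matches Networks
  - enrollment 4 (Iris): course_id=NULL, no match -> kept with NULL
  - enrollment 5 (Victor): course_id=3 -> matches Linear Algebra
  - enrollment 6 (Chris): course_id=1 -> matches Algebra
  - enrollment 7 (Eve): course_id=NULL, no match -> kept with NULL
All 7 rows appear; 2 have NULL course.

SQL:
SELECT a.student, b.title AS course
FROM enrollments a
LEFT JOIN courses b ON a.course_id = b.id

Result:
student | course        
--------+---------------
Dave    | Algebra       
Quinn   | Linear Algebra
Dana    | Networks      
Iris    | NULL          
Victor  | Linear Algebra
Chris   | Algebra       
Eve     | NULL          


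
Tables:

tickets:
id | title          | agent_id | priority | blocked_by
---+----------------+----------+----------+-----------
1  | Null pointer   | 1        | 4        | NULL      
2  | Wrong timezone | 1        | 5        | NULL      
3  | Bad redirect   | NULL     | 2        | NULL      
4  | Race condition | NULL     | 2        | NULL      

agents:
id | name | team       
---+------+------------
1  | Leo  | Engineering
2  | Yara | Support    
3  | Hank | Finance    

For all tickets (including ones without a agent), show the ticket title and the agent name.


LEFT JOIN keeps every row from tickets (the left table); where agent_id has no match in agents, the agent columns become NULL. Walk through each ticket:
  - ticket 1 (Null pointer): agent_id=1 -> matches Leo
  - ticket 2 (Wrong timezone): agent_id=1 -> matches Leo
  - ticket 3 (Bad redirect): agent_id=NULL, no match -> kept with NULL
  - ticket 4 (Race condition): agent_id=NULL, no match -> kept with NULL
All 4 rows appear; 2 have NULL agent.

SQL:
SELECT a.title, b.name AS agent
FROM tickets a
LEFT JOIN agents b ON a.agent_id = b.id

Result:
title          | agent
---------------+------
Null pointer   | Leo  
Wrong timezone | Leo  
Bad redirect   | NULL 
Race condition | NULL 


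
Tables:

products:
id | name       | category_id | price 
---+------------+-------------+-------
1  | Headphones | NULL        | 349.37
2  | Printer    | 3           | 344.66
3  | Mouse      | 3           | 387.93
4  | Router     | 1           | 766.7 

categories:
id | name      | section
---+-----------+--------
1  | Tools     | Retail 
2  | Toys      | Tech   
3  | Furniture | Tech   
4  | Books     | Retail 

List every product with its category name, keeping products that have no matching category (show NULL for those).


LEFT JOIN keeps every row from products (the left table); where category_id has no match in categories, the category columns become NULL. Walk through each product:
  - product 1 (Headphones): category_id=NULL, no match -> kept with NULL
  - product 2 (Printer): category_id=3 -> matches Furniture
  - product 3 (Mouse): category_id=3 -> matches Furniture
  - product 4 (Router): category_id=1 -> matches Tools
All 4 rows appear; 1 has NULL category.

SQL:
SELECT a.name, b.name AS category
FROM products a
LEFT JOIN categories b ON a.category_id = b.id

Result:
name       | category 
-----------+----------
Headphones | NULL     
Printer    | Furniture
Mouse      | Furniture
Router     | Tools    


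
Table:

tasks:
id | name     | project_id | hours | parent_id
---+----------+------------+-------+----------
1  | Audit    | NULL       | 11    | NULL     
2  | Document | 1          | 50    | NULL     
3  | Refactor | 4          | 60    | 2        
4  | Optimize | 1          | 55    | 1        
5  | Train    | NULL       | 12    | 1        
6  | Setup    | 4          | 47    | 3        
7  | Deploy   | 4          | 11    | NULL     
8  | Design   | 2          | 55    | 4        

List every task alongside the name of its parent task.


This is a self-join: tasks is joined to a second copy of itself, matching each row's parent_id to another row's id. Use LEFT JOIN so rows with parent_id=NULL are kept.
  - task 1 (Audit): parent_id=NULL -> NULL
  - task 2 (Document): parent_id=NULL -> NULL
  - task 3 (Refactor): parent_id=2 -> Document
  - task 4 (Optimize): parent_id=1 -> Audit
  - task 5 (Train): parent_id=1 -> Audit
  - task 6 (Setup): parent_id=3 -> Refactor
  - task 7 (Deploy): parent_id=NULL -> NULL
  - task 8 (Design): parent_id=4 -> Optimize

SQL:
SELECT a.name AS item, b.name AS parent
FROM tasks a
LEFT JOIN tasks b ON a.parent_id = b.id

Result:
item     | parent  
---------+---------
Audit    | NULL    
Document | NULL    
Refactor | Document
Optimize | Audit   
Train    | Audit   
Setup    | Refactor
Deploy   | NULL    
Design   | Optimize


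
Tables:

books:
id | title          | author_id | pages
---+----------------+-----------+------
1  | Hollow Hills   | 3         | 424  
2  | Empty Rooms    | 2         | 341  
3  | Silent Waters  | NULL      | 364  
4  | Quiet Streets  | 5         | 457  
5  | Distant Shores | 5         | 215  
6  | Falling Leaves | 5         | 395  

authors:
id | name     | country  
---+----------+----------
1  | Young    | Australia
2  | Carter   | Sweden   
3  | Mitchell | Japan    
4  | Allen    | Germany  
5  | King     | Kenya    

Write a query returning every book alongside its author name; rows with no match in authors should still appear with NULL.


LEFT JOIN keeps every row from books (the left table); where author_id has no match in authors, the author columns become NULL. Walk through each book:
  - book 1 (Hollow Hills): author_id=3 -> matches Mitchell
  - book 2 (Empty Rooms): author_id=2 -> matches Carter
  - book 3 (Silent Waters): author_id=NULL, no match -> kept with NULL
  - book 4 (Quiet Streets): author_id=5 -> matches King
  - book 5 (Distant Shores): author_id=5 -> matches King
  - book 6 (Falling Leaves): author_id=5 -> matches King
All 6 rows appear; 1 has NULL author.

SQL:
SELECT a.title, b.name AS author
FROM books a
LEFT JOIN authors b ON a.author_id = b.id

Result:
title          | author  
---------------+---------
Hollow Hills   | Mitchell
Empty Rooms    | Carter  
Silent Waters  | NULL    
Quiet Streets  | King    
Distant Shores | King    
Falling Leaves | King    


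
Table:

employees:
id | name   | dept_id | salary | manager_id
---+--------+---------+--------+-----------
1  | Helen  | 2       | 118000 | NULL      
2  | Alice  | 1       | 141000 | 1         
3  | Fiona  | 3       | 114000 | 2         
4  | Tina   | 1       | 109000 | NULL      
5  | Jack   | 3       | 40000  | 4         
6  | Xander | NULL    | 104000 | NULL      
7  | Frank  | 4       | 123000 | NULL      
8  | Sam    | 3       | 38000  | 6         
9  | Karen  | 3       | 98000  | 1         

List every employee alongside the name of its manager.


This is a self-join: employees is joined to a second copy of itself, matching each row's manager_id to another row's id. Use LEFT JOIN so rows with manager_id=NULL are kept.
  - employee 1 (Helen): manager_id=NULL -> NULL
  - employee 2 (Alice): manager_id=1 -> Helen
  - employee 3 (Fiona): manager_id=2 -> Alice
  - employee 4 (Tina): manager_id=NULL -> NULL
  - employee 5 (Jack): manager_id=4 -> Tina
  - employee 6 (Xander): manager_id=NULL -> NULL
  - employee 7 (Frank): manager_id=NULL -> NULL
  - employee 8 (Sam): manager_id=6 -> Xander
  - employee 9 (Karen): manager_id=1 -> Helen

SQL:
SELECT a.name AS item, b.name AS manager
FROM employees a
LEFT JOIN employees b ON a.manager_id = b.id

Result:
item   | manager
-------+--------
Helen  | NULL   
Alice  | Helen  
Fiona  | Alice  
Tina   | NULL   
Jack   | Tina   
Xander | NULL   
Frank  | NULL   
Sam    | Xander 
Karen  | Helen  


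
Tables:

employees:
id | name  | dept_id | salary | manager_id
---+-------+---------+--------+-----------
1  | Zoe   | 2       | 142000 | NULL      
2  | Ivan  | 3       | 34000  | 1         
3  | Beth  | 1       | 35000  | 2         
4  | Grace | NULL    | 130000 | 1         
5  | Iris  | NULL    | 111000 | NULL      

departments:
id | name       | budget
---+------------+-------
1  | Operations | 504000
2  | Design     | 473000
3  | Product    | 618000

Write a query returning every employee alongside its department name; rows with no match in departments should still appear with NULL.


LEFT JOIN keeps every row from employees (the left table); where dept_id has no match in departments, the department columns become NULL. Walk through each employee:
  - employee 1 (Zoe): dept_id=2 -> matches Design
  - employee 2 (Ivan): dept_id=3 -> matches Product
  - employee 3 (Beth): dept_id=1 -> matches Operations
  - employee 4 (Grace): dept_id=NULL, no match -> kept with NULL
  - employee 5 (Iris): dept_id=NULL, no match -> kept with NULL
All 5 rows appear; 2 have NULL department.

SQL:
SELECT a.name, b.name AS department
FROM employees a
LEFT JOIN departments b ON a.dept_id = b.id

Result:
name  | department
------+-----------
Zoe   | Design    
Ivan  | Product   
Beth  | Operations
Grace | NULL      
Iris  | NULL      


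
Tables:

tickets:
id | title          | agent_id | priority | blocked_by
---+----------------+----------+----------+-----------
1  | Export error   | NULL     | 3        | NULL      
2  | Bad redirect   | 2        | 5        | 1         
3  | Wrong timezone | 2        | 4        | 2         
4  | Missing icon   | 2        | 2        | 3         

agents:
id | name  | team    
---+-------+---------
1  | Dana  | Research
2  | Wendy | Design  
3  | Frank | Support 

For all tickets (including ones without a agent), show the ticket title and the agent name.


LEFT JOIN keeps every row from tickets (the left table); where agent_id has no match in agents, the agent columns become NULL. Walk through each ticket:
  - ticket 1 (Export error): agent_id=NULL, no match -> kept with NULL
  - ticket 2 (Bad redirect): agent_id=2 -> matches Wendy
  - ticket 3 (Wrong timezone): agent_id=2 -> matches Wendy
  - ticket 4 (Missing icon): agent_id=2 -> matches Wendy
All 4 rows appear; 1 has NULL agent.

SQL:
SELECT a.title, b.name AS agent
FROM tickets a
LEFT JOIN agents b ON a.agent_id = b.id

Result:
title          | agent
---------------+------
Export error   | NULL 
Bad redirect   | Wendy
Wrong timezone | Wendy
Missing icon   | Wendy


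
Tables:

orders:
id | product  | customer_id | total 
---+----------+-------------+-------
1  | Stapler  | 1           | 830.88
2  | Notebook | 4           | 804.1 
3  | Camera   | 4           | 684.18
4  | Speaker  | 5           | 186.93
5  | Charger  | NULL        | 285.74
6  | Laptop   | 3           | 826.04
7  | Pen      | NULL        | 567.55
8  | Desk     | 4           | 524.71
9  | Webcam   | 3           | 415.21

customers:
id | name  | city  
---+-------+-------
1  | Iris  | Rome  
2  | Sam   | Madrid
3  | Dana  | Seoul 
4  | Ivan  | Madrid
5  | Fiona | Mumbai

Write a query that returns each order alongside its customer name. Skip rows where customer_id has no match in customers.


INNER JOIN keeps only orders rows whose customer_id matches an id in customers. Walk through each order:
  - order 1 (Stapler): customer_id=1 -> matches Iris
  - order 2 (Notebook): customer_id=4 -> matches Ivan
  - order 3 (Camera): customer_id=4 -> matches Ivan
  - order 4 (Speaker): customer_id=5 -> matches Fiona
  - order 5 (Charger): customer_id=NULL, no match -> dropped
  - order 6 (Laptop): customer_id=3 -> matches Dana
  - order 7 (Pen): customer_id=NULL, no match -> dropped
  - order 8 (Desk): customer_id=4 -> matches Ivan
  - order 9 (Webcam): customer_id=3 -> matches Dana
So 2 of 9 rows are dropped.

SQL:
SELECT a.product, b.name AS customer
FROM orders a
INNER JOIN customers b ON a.customer_id = b.id

Result:
product  | customer
---------+---------
Stapler  | Iris    
Notebook | Ivan    
Camera   | Ivan    
Speaker  | Fiona   
Laptop   | Dana    
Desk     | Ivan    
Webcam   | Dana    


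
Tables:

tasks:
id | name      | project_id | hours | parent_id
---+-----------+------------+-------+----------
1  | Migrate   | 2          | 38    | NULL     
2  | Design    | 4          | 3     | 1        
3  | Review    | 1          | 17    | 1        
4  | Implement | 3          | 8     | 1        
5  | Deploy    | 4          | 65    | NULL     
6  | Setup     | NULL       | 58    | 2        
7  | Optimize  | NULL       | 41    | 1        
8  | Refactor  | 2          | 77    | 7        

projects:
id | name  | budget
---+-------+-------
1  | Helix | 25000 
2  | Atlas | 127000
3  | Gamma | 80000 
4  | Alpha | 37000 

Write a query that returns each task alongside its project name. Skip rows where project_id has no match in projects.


INNER JOIN keeps only tasks rows whose project_id matches an id in projects. Walk through each task:
  - task 1 (Migrate): project_id=2 -> matches Atlas
  - task 2 (Design): project_id=4 -> matches Alpha
  - task 3 (Review): project_id=1 -> matches Helix
  - task 4 (Implement): project_id=3 -> matches Gamma
  - task 5 (Deploy): project_id=4 -> matches Alpha
  - task 6 (Setup): project_id=NULL, no match -> dropped
  - task 7 (Optimize): project_id=NULL, no match -> dropped
  - task 8 (Refactor): project_id=2 -> matches Atlas
So 2 of 8 rows are dropped.

SQL:
SELECT a.name, b.name AS project
FROM tasks a
INNER JOIN projects b ON a.project_id = b.id

Result:
name      | project
----------+--------
Migrate   | Atlas  
Design    | Alpha  
Review    | Helix  
Implement | Gamma  
Deploy    | Alpha  
Refactor  | Atlas  


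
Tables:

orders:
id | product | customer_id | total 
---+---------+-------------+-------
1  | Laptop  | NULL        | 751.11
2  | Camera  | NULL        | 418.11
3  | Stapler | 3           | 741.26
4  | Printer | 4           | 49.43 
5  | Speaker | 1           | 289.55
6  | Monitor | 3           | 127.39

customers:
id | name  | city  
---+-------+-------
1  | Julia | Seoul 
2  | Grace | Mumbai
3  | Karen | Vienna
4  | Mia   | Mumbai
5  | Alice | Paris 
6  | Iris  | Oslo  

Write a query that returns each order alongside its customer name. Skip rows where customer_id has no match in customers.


INNER JOIN keeps only orders rows whose customer_id matches an id in customers. Walk through each order:
  - order 1 (Laptop): customer_id=NULL, no match -> dropped
  - order 2 (Camera): customer_id=NULL, no match -> dropped
  - order 3 (Stapler): customer_id=3 -> matches Karen
  - order 4 (Printer): customer_id=4 -> matches Mia
  - order 5 (Speaker): customer_id=1 -> matches Julia
  - order 6 (Monitor): customer_id=3 -> matches Karen
So 2 of 6 rows are dropped.

SQL:
SELECT a.product, b.name AS customer
FROM orders a
INNER JOIN customers b ON a.customer_id = b.id

Result:
product | customer
--------+---------
Stapler | Karen   
Printer | Mia     
Speaker | Julia   
Monitor | Karen   


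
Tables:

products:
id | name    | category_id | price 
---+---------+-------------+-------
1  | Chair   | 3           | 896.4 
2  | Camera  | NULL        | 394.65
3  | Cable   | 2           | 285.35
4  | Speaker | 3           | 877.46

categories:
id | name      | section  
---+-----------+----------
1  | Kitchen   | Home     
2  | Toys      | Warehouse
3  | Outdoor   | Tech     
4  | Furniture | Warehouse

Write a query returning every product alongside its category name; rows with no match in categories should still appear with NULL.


LEFT JOIN keeps every row from products (the left table); where category_id has no match in categories, the category columns become NULL. Walk through each product:
  - product 1 (Chair): category_id=3 -> matches Outdoor
  - product 2 (Camera): category_id=NULL, no match -> kept with NULL
  - product 3 (Cable): category_id=2 -> matches Toys
  - product 4 (Speaker): category_id=3 -> matches Outdoor
All 4 rows appear; 1 has NULL category.

SQL:
SELECT a.name, b.name AS category
FROM products a
LEFT JOIN categories b ON a.category_id = b.id

Result:
name    | category
--------+---------
Chair   | Outdoor 
Camera  | NULL    
Cable   | Toys    
Speaker | Outdoor 
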